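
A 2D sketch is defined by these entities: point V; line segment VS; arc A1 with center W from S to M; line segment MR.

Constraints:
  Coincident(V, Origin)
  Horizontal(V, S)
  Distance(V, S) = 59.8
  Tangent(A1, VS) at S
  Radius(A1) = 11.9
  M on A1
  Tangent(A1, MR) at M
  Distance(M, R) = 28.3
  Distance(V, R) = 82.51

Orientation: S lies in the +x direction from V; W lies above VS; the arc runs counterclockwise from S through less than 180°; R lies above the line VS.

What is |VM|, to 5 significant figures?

72.647

Checks: |WS| = 11.90 ✓; |WM| = 11.90 ✓; ∠(WM, MR) = 90.00° ✓; |MR| = 28.30 ✓; |VR| = 82.51 ✓.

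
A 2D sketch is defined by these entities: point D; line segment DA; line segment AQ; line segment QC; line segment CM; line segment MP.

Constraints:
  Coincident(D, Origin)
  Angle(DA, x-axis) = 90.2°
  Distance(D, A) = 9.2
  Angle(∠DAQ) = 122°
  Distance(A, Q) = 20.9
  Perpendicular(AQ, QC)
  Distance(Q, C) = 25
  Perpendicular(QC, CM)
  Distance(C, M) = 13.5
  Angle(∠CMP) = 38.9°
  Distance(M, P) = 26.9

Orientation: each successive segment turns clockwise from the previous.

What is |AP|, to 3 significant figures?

29.5

D is at the origin; DA runs at 90.2° with length 9.2, so A = (-0.0321, 9.20). ∠DAQ = 122.0° gives AQ at 32.2° from the x-axis; with |AQ| = 20.9, Q = (17.7, 20.3). The perpendicularity gives QC at right angles to AQ, so QC runs at -57.8°; with |QC| = 25.0, C = (31.0, -0.818). QC is perpendicular to CM, so CM runs at -148°; with |CM| = 13.5, M = (19.6, -8.01). ∠CMP = 38.9° gives MP at 71.1° from the x-axis; with |MP| = 26.9, P = (28.3, 17.4). Then |AP| = |P − A| = 29.5.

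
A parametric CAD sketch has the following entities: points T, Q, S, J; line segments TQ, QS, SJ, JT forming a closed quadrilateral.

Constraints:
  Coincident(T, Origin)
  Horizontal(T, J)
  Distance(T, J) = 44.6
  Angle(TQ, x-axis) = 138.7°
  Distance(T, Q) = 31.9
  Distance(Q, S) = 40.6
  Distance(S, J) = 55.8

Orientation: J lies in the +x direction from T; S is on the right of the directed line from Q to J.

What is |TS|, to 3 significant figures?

18.7

T is at the origin; T and J share the same y with |TJ| = 44.6 and J in +x, so J = (44.6, 0). TQ runs at 138.7° with |TQ| = 31.9, so Q = (-24.0, 21.1). S is determined by |QS| = 40.6 and |SJ| = 55.8 together: it lies at the intersection of circle(Q, 40.6) and circle(J, 55.8). With |QJ| = 71.7, the foot of the radical line on QJ is 25.6 from Q and the perpendicular offset is √(40.6² − 25.6²) = 31.5. Taking the right-of-QJ solution: S = (-8.69, -16.6).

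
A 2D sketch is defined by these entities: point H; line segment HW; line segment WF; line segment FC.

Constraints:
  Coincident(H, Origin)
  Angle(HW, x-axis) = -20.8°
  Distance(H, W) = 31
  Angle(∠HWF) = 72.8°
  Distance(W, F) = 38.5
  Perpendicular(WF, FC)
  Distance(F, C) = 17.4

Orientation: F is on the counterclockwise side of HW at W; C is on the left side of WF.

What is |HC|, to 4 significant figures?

31.77

H is at the origin; HW runs at -20.8° with length 31.0, so W = 31.0·(cos -20.8°, sin -20.8°) = (28.98, -11.01). ∠HWF = 72.8°, so WF runs at -20.8° + (180° − 72.8°) = 86.40° from the x-axis; with |WF| = 38.5, F = W + 38.5·(cos 86.40°, sin 86.40°) = (31.40, 27.42). WF ⟂ FC; with |FC| = 17.4 on the left of WF, C = F + 17.4·(-0.9980, 0.06279) = (14.03, 28.51). Then |HC| = |C − H| = 31.77.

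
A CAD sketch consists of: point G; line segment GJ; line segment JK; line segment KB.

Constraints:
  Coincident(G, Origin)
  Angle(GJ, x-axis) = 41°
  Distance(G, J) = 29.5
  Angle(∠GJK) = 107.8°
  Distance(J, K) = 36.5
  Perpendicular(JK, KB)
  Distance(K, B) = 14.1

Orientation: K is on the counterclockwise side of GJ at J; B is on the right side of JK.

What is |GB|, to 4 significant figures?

62.06

∠GJK = 107.8°, so JK runs at 41.0° + (180° − 107.8°) = 113.2° from the x-axis; with |JK| = 36.5, K = J + 36.5·(cos 113.2°, sin 113.2°) = (7.885, 52.90). JK ⟂ KB; with |KB| = 14.1 on the right of JK, B = K + 14.1·(0.9191, 0.3939) = (20.84, 58.46). Then |GB| = |B − G| = 62.06.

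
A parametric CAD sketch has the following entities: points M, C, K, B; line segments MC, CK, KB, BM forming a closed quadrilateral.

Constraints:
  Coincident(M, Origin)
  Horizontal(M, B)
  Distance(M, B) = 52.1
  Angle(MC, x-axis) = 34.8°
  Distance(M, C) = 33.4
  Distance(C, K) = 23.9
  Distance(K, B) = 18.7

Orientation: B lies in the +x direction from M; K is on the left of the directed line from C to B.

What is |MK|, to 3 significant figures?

54.6

M is at the origin; M and B share the same y with |MB| = 52.1 and B in +x, so B = (52.1, 0). MC runs at 34.8° with |MC| = 33.4, so C = (27.4, 19.1). K is determined by |CK| = 23.9 and |KB| = 18.7 together: it lies at the intersection of circle(C, 23.9) and circle(B, 18.7). With |CB| = 31.2, the foot of the radical line on CB is 19.1 from C and the perpendicular offset is √(23.9² − 19.1²) = 14.3. Taking the left-of-CB solution: K = (51.3, 18.7).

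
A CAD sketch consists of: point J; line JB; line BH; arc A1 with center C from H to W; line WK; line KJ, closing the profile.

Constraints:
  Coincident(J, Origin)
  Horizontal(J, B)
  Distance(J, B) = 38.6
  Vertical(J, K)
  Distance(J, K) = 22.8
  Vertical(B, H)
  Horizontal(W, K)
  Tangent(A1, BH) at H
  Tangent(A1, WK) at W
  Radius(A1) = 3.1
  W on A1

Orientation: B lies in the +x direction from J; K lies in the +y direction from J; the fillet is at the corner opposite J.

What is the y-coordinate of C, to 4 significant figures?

19.70

J is at the origin; J and B share the same y with |JB| = 38.6 and B on the +x side, so B = (38.60, 0.000). JK is vertical with |JK| = 22.8 and K on the +y side, so K = (0.000, 22.80). The virtual corner opposite J is at (38.60, 22.80). Tangency of A1 to BH means the radius CH is perpendicular to BH and tangency of A1 to WK means the radius CW is perpendicular to WK, with radius 3.1, so the center C sits 3.1 in from both sides at C = (35.50, 19.70). So C.y = 19.70.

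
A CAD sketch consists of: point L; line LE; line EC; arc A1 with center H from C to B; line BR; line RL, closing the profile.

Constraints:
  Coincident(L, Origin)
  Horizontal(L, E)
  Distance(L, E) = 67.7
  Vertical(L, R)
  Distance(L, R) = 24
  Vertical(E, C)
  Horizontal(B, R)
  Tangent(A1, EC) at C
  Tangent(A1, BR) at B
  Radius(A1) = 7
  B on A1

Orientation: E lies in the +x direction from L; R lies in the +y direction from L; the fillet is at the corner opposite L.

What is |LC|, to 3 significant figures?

69.8

The virtual corner opposite L is at (67.7, 24.0). Since A1 is tangent to EC there, HC ⟂ EC and the tangent condition forces HB to be normal to BR, with radius 7.0, so the center H sits 7.0 in from both sides at H = (60.7, 17.0). That places the tangent points at C = (67.7, 17.0) on EC and B = (60.7, 24.0) on BR. Then |LC| = |C − L| = 69.8.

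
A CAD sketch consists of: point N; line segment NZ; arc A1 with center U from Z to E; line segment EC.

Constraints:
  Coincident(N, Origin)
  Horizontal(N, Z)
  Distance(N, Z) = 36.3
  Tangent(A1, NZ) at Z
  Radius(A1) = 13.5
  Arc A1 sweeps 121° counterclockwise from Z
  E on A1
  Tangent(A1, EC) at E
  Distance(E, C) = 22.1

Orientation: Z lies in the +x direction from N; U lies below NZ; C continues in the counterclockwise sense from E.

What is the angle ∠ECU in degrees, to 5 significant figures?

31.419°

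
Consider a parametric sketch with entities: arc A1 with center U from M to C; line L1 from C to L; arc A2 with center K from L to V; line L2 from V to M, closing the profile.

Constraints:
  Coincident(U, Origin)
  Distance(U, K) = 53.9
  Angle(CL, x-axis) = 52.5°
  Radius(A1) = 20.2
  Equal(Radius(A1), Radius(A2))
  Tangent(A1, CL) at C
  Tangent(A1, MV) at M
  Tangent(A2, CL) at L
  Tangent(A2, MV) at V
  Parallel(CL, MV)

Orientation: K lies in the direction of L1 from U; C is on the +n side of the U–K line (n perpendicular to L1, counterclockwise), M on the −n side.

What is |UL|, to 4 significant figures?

57.56

Tangency of A1 to both parallel lines with radius 20.2 puts C and M at U ± 20.2·n: C = (-16.03, 12.30), M = (16.03, -12.30). Equal radii place L and V the same way about K: L = K + 20.2·n = (16.79, 55.06), V = K − 20.2·n = (48.84, 30.46). Then |UL| = |L − U| = 57.56.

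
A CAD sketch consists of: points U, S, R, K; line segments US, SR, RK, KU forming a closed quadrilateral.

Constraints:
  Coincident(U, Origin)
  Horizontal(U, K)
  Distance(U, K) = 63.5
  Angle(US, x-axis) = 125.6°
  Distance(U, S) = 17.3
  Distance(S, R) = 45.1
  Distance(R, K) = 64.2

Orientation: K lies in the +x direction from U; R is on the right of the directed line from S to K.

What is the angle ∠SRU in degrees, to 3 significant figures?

8.96°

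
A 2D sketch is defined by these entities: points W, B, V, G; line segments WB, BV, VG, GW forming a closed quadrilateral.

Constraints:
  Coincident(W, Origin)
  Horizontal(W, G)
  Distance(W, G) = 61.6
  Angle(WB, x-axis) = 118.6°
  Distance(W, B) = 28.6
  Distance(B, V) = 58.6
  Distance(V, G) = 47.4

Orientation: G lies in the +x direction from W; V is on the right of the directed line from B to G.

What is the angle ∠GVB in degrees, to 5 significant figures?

96.392°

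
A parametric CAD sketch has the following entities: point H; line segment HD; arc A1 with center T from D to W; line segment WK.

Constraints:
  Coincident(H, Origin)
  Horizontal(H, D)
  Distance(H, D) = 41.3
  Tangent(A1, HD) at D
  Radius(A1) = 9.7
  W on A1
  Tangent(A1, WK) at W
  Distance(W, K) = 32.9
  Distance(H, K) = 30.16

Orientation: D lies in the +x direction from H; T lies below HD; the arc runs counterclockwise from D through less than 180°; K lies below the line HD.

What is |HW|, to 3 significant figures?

34.2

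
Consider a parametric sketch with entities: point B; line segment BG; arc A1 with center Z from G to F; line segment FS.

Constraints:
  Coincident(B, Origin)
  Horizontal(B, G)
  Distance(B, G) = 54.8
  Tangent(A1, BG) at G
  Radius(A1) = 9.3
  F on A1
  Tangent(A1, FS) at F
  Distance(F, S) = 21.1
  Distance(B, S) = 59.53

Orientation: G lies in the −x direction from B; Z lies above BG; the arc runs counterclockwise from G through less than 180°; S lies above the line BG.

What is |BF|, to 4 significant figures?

47.09

B is at the origin; BG is horizontal with |BG| = 54.8 and G on the −x side, so G = (-54.80, 0.000). The tangent condition forces ZG to be normal to BG, so Z = G + (0, 9.3) = (-54.80, 9.300). Since ZF ⟂ FS (tangency), |ZS| = √(9.3² + 21.1²) = 23.06 regardless of where F sits on A1. So S lies on both circle(B, 59.53) and circle(Z, 23.06); the above-BG intersection is S = (-50.26, 31.91). F is the foot of the tangent from S: F = (-45.72, 11.30).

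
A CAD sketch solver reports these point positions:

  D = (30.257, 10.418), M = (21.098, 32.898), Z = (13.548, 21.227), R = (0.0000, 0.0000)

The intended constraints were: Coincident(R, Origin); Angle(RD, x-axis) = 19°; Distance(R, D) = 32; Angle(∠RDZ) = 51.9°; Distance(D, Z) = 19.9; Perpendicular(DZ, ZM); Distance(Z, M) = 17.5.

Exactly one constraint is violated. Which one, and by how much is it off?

Distance(Z, M) = 17.5 — off by 3.60.

R = (0.00, 0.00) ✓; RD at 19.00° ✓; |RD| = 32.00 ✓; ∠RDZ = 51.90° ✓; |DZ| = 19.90 ✓; ∠(DZ, ZM) = 90.00° ✓; |ZM| = 13.90 ✗.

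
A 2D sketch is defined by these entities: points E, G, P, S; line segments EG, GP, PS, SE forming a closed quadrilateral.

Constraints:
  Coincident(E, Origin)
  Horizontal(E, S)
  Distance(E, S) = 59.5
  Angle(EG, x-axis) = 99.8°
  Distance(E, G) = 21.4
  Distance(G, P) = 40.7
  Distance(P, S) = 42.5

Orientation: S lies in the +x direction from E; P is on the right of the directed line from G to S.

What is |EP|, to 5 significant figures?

22.854

E is at the origin; ES is horizontal with |ES| = 59.5 and S in +x, so S = (59.5, 0). EG runs at 99.8° with |EG| = 21.4, so G = (-3.6425, 21.088). P is determined by |GP| = 40.7 and |PS| = 42.5 together: it lies at the intersection of circle(G, 40.7) and circle(S, 42.5). With |GS| = 66.571, the foot of the radical line on GS is 32.161 from G and the perpendicular offset is √(40.7² − 32.161²) = 24.944. Taking the right-of-GS solution: P = (18.960, -12.759).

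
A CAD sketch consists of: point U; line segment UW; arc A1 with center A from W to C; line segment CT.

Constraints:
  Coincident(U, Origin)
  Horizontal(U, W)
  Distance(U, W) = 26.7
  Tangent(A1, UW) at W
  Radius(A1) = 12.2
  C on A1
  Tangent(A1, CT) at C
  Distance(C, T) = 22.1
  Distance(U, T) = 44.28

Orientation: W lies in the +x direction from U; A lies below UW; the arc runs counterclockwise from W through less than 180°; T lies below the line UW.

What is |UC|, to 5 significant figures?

22.860

Checks: U = (0.00, 0.00) ✓; ∠(AW, WU) = 90.00° ✓; |AC| = 12.20 ✓; ∠(AC, CT) = 90.00° ✓; |CT| = 22.10 ✓; |UT| = 44.28 ✓.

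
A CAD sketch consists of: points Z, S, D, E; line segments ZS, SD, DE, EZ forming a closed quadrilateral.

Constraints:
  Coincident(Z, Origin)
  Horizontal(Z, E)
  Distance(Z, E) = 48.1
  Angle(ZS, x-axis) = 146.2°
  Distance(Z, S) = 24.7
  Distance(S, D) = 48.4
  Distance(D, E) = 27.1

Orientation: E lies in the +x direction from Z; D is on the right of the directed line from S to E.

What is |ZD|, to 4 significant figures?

24.00

Checks: |ZE| = 48.10 ✓; |ZS| = 24.70 ✓; |SD| = 48.40 ✓; |DE| = 27.10 ✓.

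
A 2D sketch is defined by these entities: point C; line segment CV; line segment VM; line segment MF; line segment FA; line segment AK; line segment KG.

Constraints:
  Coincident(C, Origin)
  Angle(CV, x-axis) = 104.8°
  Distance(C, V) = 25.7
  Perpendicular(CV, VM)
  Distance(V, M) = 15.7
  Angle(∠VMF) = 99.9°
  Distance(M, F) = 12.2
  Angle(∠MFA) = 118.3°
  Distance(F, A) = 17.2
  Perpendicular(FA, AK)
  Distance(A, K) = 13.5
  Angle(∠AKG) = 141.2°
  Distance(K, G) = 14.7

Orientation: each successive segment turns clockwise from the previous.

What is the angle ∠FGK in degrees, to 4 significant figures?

56.55°

C is at the origin; CV runs at 104.8° with length 25.7, so V = (-6.565, 24.85). CV is perpendicular to VM, so VM runs at 14.80°; with |VM| = 15.7, M = (8.614, 28.86). ∠VMF = 99.9° gives MF at -65.30° from the x-axis; with |MF| = 12.2, F = (13.71, 17.77). ∠MFA = 118.3° gives FA at -127.0° from the x-axis; with |FA| = 17.2, A = (3.361, 4.038). The perpendicularity gives AK at right angles to FA, so AK runs at 143.0°; with |AK| = 13.5, K = (-7.421, 12.16). ∠AKG = 141.2° gives KG at 104.2° from the x-axis; with |KG| = 14.7, G = (-11.03, 26.41). Then cos ∠FGK = GF·GK / (|GF||GK|), giving 56.55°.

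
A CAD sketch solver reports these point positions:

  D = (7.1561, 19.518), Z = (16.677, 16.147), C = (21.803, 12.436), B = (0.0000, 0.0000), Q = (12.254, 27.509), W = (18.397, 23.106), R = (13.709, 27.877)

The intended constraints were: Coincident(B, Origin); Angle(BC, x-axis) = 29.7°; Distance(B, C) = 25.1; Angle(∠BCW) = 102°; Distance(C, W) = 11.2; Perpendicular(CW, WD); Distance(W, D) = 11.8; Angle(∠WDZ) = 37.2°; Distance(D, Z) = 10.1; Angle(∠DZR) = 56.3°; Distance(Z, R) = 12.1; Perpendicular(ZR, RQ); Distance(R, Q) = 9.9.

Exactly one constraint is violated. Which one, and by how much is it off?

Distance(R, Q) = 9.9 — off by 8.40.

B = (0.00, 0.00) ✓; BC at 29.70° ✓; |BC| = 25.10 ✓; ∠BCW = 102.0° ✓; |CW| = 11.20 ✓; ∠(CW, WD) = 90.00° ✓; |WD| = 11.80 ✓; ∠WDZ = 37.20° ✓; |DZ| = 10.10 ✓; ∠DZR = 56.30° ✓; |ZR| = 12.10 ✓; ∠(ZR, RQ) = 89.99° ✓; |RQ| = 1.501 ✗.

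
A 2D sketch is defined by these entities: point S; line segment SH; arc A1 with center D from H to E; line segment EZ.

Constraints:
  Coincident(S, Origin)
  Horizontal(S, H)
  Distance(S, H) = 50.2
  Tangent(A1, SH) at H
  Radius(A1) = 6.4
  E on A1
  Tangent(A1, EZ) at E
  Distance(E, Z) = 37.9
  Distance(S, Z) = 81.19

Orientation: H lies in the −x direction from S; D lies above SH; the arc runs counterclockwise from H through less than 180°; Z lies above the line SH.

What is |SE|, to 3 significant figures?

46.8

S is at the origin; S and H share the same y with |SH| = 50.2 and H on the −x side, so H = (-50.2, 0.00). Since A1 is tangent to SH there, DH ⟂ SH, so D = H + (0, 6.4) = (-50.2, 6.40). Since DE ⟂ EZ (tangency), |DZ| = √(6.4² + 37.9²) = 38.4 regardless of where E sits on A1. So Z lies on both circle(S, 81.19) and circle(D, 38.4); the above-SH intersection is Z = (-71.6, 38.4). E is the foot of the tangent from Z: E = (-45.5, 10.8).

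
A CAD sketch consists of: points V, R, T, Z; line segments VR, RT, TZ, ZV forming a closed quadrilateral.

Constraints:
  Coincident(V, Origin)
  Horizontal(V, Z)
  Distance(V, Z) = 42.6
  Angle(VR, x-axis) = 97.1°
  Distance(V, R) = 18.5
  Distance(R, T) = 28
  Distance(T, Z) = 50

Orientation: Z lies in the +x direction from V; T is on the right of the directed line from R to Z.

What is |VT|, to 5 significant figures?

11.376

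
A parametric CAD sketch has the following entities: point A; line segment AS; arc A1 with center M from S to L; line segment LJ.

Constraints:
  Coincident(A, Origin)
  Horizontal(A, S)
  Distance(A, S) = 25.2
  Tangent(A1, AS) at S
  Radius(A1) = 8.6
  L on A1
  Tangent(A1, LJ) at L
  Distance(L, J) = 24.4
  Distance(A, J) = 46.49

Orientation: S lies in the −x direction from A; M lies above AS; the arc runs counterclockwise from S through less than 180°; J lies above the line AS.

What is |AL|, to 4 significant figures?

22.67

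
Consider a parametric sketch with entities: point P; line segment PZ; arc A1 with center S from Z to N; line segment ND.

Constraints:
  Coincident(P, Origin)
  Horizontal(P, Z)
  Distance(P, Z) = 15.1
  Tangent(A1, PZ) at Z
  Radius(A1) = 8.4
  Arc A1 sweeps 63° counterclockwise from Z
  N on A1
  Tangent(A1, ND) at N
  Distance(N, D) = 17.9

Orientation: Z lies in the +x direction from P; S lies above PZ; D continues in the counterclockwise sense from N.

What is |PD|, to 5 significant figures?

36.944

On A1, Z sits at bearing -90° from S; a 63° counterclockwise sweep puts N at bearing -27°, so N = S + 8.4·(cos -27°, sin -27°) = (22.584, 4.5865). The tangent condition forces SN to be normal to ND, so ND runs along (−sin -27°, cos -27°); with |ND| = 17.9, D = (30.711, 20.535). Then |PD| = |D − P| = 36.944.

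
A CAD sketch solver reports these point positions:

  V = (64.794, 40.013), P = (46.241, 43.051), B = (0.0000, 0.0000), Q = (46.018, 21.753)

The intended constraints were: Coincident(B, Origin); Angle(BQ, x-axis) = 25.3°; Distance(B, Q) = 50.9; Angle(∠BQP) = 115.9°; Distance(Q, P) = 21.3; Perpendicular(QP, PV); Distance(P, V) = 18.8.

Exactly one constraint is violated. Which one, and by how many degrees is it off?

Perpendicular(QP, PV) — off by 8.70°.

B = (0.00, 0.00) ✓; BQ at 25.30° ✓; |BQ| = 50.90 ✓; ∠BQP = 115.9° ✓; |QP| = 21.30 ✓; ∠(QP, PV) = 98.70° ✗; |PV| = 18.80 ✓.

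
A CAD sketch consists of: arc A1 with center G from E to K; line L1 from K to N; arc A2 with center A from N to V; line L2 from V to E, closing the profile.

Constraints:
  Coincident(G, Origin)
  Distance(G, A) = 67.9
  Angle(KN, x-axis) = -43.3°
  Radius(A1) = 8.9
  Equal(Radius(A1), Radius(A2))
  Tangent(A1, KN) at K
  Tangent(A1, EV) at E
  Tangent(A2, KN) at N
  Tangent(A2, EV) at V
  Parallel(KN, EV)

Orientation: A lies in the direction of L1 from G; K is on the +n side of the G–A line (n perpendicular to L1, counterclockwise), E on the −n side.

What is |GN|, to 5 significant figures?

68.481

The slot axis is L1's direction at -43.3°, so u = (cos -43.3°, sin -43.3°) = (0.72777, -0.68582) and n = (−sin -43.3°, cos -43.3°) = (0.68582, 0.72777). G is at the origin and A lies 67.9 along u from G, so A = 67.9·u = (49.416, -46.567). Tangency of A1 to both parallel lines with radius 8.9 puts K and E at G ± 8.9·n: K = (6.1038, 6.4772), E = (-6.1038, -6.4772). Equal radii place N and V the same way about A: N = A + 8.9·n = (55.520, -40.090), V = A − 8.9·n = (43.312, -53.044). Then |GN| = |N − G| = 68.481.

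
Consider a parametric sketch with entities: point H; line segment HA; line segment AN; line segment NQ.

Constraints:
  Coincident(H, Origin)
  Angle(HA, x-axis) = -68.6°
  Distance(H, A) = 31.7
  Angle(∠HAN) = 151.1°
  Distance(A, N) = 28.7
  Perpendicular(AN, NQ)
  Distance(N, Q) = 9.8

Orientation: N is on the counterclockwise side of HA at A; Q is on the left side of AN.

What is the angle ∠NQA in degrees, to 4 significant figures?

71.15°

∠HAN = 151.1°, so AN runs at -68.6° + (180° − 151.1°) = -39.70° from the x-axis; with |AN| = 28.7, N = A + 28.7·(cos -39.70°, sin -39.70°) = (33.65, -47.85). The perpendicularity gives NQ at right angles to AN; with |NQ| = 9.8 on the left of AN, Q = N + 9.8·(0.6388, 0.7694) = (39.91, -40.31). Then cos ∠NQA = QN·QA / (|QN||QA|), giving 71.15°.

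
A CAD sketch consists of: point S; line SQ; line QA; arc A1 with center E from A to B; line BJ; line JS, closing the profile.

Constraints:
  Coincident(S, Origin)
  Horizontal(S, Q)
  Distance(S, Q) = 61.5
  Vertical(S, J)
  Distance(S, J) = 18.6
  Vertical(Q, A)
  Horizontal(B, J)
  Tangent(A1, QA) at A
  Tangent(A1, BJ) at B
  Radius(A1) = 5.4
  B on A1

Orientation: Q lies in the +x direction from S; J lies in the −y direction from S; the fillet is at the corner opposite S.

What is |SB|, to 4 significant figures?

59.10

S is at the origin; SQ is horizontal with |SQ| = 61.5 and Q on the +x side, so Q = (61.50, 0.000). S and J share the same x with |SJ| = 18.6 and J on the −y side, so J = (0.000, -18.60). The virtual corner opposite S is at (61.50, -18.60). A1 meets QA tangentially, so EA is at right angles to QA and tangency of A1 to BJ means the radius EB is perpendicular to BJ, with radius 5.4, so the center E sits 5.4 in from both sides at E = (56.10, -13.20). That places the tangent points at A = (61.50, -13.20) on QA and B = (56.10, -18.60) on BJ. Then |SB| = |B − S| = 59.10.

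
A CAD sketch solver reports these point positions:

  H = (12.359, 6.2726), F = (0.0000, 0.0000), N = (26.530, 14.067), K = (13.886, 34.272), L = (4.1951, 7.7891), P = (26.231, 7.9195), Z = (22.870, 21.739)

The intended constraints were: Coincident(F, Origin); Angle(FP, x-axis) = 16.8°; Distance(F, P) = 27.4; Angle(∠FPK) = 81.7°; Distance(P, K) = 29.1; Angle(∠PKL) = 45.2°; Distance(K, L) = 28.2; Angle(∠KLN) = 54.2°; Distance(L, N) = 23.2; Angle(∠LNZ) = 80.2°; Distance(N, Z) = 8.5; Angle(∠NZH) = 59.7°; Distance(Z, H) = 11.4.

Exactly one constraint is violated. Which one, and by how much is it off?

Distance(Z, H) = 11.4 — off by 7.30.

F = (0.00, 0.00) ✓; FP at 16.80° ✓; |FP| = 27.40 ✓; ∠FPK = 81.70° ✓; |PK| = 29.10 ✓; ∠PKL = 45.20° ✓; |KL| = 28.20 ✓; ∠KLN = 54.20° ✓; |LN| = 23.20 ✓; ∠LNZ = 80.20° ✓; |NZ| = 8.500 ✓; ∠NZH = 59.70° ✓; |ZH| = 18.70 ✗.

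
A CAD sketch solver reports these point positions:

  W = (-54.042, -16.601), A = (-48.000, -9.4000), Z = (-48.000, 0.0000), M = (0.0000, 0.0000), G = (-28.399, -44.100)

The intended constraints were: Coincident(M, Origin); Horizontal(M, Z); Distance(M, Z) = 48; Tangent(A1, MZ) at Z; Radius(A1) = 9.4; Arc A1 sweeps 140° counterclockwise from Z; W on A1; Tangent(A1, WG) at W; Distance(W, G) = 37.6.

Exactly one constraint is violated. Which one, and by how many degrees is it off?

Tangent(A1, WG) at W — off by 7.00°.

M = (0.00, 0.00) ✓; M.y = 0.00, Z.y = 0.00 ✓; |MZ| = 48.00 ✓; ∠(AZ, ZM) = 90.00° ✓; |AZ| = 9.400 ✓; bearing(A→W) − bearing(A→Z) = 140.0° ✓; |AW| = 9.400 ✓; ∠(AW, WG) = 97.00° ✗; |WG| = 37.60 ✓.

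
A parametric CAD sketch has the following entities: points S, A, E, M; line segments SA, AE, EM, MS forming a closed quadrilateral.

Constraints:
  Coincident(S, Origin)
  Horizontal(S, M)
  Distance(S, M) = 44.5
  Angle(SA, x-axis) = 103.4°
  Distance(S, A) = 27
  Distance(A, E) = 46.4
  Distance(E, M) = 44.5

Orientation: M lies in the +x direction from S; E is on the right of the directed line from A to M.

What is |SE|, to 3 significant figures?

19.4

S is at the origin; SM is horizontal with |SM| = 44.5 and M in +x, so M = (44.5, 0). SA runs at 103.4° with |SA| = 27.0, so A = (-6.26, 26.3). E is determined by |AE| = 46.4 and |EM| = 44.5 together: it lies at the intersection of circle(A, 46.4) and circle(M, 44.5). With |AM| = 57.2, the foot of the radical line on AM is 30.1 from A and the perpendicular offset is √(46.4² − 30.1²) = 35.3. Taking the right-of-AM solution: E = (4.23, -18.9).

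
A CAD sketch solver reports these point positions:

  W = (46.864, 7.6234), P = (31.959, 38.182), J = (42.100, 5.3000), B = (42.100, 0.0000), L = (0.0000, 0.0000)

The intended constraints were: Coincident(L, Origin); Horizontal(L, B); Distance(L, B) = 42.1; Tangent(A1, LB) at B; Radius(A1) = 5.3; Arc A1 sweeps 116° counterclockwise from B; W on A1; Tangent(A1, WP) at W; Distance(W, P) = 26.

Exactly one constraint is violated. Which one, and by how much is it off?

Distance(W, P) = 26 — off by 8.00.

L = (0.00, 0.00) ✓; L.y = 0.00, B.y = 0.00 ✓; |LB| = 42.10 ✓; ∠(JB, BL) = 90.00° ✓; |JB| = 5.300 ✓; bearing(J→W) − bearing(J→B) = 116.0° ✓; |JW| = 5.300 ✓; ∠(JW, WP) = 90.00° ✓; |WP| = 34.00 ✗.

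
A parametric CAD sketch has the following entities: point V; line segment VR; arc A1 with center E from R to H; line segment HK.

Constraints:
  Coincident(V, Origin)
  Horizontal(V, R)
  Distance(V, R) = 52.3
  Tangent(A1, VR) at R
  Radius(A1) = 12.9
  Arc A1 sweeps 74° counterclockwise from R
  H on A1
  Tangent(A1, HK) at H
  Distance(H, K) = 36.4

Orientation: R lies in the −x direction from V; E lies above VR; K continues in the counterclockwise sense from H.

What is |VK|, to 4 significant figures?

53.46

V is at the origin; VR is horizontal with |VR| = 52.3 and R on the −x side, so R = (-52.30, 0.000). The tangent condition forces ER to be normal to VR, so E = R + (0, 12.9) = (-52.30, 12.90). On A1, R sits at bearing -90° from E; a 74° counterclockwise sweep puts H at bearing -16°, so H = E + 12.9·(cos -16°, sin -16°) = (-39.90, 9.344). Since A1 is tangent to HK there, EH ⟂ HK, so HK runs along (−sin -16°, cos -16°); with |HK| = 36.4, K = (-29.87, 44.33). Then |VK| = |K − V| = 53.46.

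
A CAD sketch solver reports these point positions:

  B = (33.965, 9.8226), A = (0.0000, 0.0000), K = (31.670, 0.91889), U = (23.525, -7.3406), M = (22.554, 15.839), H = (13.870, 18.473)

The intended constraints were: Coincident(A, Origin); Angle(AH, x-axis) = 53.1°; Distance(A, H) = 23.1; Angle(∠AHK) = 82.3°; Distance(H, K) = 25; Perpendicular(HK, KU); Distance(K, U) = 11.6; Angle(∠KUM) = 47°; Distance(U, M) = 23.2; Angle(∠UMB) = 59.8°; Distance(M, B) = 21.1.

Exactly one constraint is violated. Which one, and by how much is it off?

Distance(M, B) = 21.1 — off by 8.20.

A = (0.00, 0.00) ✓; AH at 53.10° ✓; |AH| = 23.10 ✓; ∠AHK = 82.30° ✓; |HK| = 25.00 ✓; ∠(HK, KU) = 90.00° ✓; |KU| = 11.60 ✓; ∠KUM = 47.00° ✓; |UM| = 23.20 ✓; ∠UMB = 59.80° ✓; |MB| = 12.90 ✗.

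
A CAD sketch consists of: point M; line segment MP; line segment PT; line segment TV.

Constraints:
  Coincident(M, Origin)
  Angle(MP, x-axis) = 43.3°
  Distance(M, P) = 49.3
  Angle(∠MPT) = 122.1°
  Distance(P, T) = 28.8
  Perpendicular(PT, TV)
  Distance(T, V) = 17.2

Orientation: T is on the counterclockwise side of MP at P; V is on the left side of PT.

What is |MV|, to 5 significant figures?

60.234

M is at the origin; MP runs at 43.3° with length 49.3, so P = 49.3·(cos 43.3°, sin 43.3°) = (35.879, 33.811). ∠MPT = 122.1°, so PT runs at 43.3° + (180° − 122.1°) = 101.20° from the x-axis; with |PT| = 28.8, T = P + 28.8·(cos 101.20°, sin 101.20°) = (30.285, 62.062). PT ⟂ TV; with |TV| = 17.2 on the left of PT, V = T + 17.2·(-0.98096, -0.19423) = (13.413, 58.722). Then |MV| = |V − M| = 60.234.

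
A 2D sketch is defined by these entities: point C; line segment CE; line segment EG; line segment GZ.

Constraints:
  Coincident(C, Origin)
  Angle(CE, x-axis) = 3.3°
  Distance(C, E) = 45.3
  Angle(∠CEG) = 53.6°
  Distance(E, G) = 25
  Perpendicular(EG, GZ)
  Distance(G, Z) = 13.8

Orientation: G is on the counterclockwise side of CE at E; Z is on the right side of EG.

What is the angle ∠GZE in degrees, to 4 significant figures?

61.10°

∠CEG = 53.6°, so EG runs at 3.3° + (180° − 53.6°) = 129.7° from the x-axis; with |EG| = 25.0, G = E + 25.0·(cos 129.7°, sin 129.7°) = (29.26, 21.84). EG ⟂ GZ; with |GZ| = 13.8 on the right of EG, Z = G + 13.8·(0.7694, 0.6388) = (39.87, 30.66). Then cos ∠GZE = ZG·ZE / (|ZG||ZE|), giving 61.10°.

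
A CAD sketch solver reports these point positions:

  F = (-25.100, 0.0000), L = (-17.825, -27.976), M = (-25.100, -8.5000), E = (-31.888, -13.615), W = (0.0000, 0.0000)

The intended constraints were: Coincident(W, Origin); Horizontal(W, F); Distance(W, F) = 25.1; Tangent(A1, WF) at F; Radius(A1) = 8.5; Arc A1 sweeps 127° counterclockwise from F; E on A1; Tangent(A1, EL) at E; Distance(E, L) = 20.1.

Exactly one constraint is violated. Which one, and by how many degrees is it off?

Tangent(A1, EL) at E — off by 7.40°.

W = (0.00, 0.00) ✓; W.y = 0.00, F.y = 0.00 ✓; |WF| = 25.10 ✓; ∠(MF, FW) = 90.00° ✓; |MF| = 8.500 ✓; bearing(M→E) − bearing(M→F) = 127.0° ✓; |ME| = 8.499 ✓; ∠(ME, EL) = 82.60° ✗; |EL| = 20.10 ✓.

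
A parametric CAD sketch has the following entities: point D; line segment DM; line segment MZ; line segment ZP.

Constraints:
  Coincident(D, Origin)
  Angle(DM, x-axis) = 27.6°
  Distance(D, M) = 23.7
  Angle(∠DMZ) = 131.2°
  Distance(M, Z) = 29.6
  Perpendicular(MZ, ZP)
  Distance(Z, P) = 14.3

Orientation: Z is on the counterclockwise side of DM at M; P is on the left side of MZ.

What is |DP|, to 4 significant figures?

45.35

D is at the origin; DM runs at 27.6° with length 23.7, so M = 23.7·(cos 27.6°, sin 27.6°) = (21.00, 10.98). ∠DMZ = 131.2°, so MZ runs at 27.6° + (180° − 131.2°) = 76.40° from the x-axis; with |MZ| = 29.6, Z = M + 29.6·(cos 76.40°, sin 76.40°) = (27.96, 39.75). MZ is perpendicular to ZP; with |ZP| = 14.3 on the left of MZ, P = Z + 14.3·(-0.9720, 0.2351) = (14.06, 43.11). Then |DP| = |P − D| = 45.35.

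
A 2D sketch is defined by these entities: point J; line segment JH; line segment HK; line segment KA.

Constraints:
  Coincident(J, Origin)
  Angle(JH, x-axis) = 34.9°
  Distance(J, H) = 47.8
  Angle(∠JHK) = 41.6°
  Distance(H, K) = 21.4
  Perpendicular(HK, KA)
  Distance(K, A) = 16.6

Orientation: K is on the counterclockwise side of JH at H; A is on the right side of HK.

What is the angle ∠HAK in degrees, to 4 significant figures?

52.20°

J is at the origin; JH runs at 34.9° with length 47.8, so H = 47.8·(cos 34.9°, sin 34.9°) = (39.20, 27.35). ∠JHK = 41.6°, so HK runs at 34.9° + (180° − 41.6°) = 173.3° from the x-axis; with |HK| = 21.4, K = H + 21.4·(cos 173.3°, sin 173.3°) = (17.95, 29.85). HK ⟂ KA; with |KA| = 16.6 on the right of HK, A = K + 16.6·(0.1167, 0.9932) = (19.89, 46.33). Then cos ∠HAK = AH·AK / (|AH||AK|), giving 52.20°.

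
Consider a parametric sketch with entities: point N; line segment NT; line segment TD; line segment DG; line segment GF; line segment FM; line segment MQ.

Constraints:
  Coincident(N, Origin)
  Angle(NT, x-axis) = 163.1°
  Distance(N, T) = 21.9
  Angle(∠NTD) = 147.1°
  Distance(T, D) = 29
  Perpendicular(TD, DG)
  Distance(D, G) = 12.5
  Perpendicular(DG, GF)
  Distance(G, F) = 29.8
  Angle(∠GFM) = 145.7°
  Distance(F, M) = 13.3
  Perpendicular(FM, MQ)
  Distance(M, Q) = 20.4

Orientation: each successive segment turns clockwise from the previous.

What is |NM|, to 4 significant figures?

9.542

DG ⟂ GF, so GF runs at -49.80°; with |GF| = 29.8, F = (-10.89, 13.82). ∠GFM = 145.7° gives FM at -84.10° from the x-axis; with |FM| = 13.3, M = (-9.523, 0.5940). Then |NM| = |M − N| = 9.542.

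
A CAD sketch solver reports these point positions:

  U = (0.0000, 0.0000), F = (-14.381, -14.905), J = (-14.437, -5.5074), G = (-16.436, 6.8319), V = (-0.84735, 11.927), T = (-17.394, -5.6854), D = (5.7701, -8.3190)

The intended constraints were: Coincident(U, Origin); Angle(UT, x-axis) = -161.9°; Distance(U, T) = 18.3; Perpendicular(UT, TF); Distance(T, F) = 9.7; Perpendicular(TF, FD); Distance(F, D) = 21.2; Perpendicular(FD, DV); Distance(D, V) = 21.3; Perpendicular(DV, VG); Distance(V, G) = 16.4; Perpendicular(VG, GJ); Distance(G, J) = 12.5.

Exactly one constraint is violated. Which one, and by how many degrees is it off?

Perpendicular(VG, GJ) — off by 8.90°.

U = (0.00, 0.00) ✓; UT at -161.9° ✓; |UT| = 18.30 ✓; ∠(UT, TF) = 90.00° ✓; |TF| = 9.699 ✓; ∠(TF, FD) = 90.00° ✓; |FD| = 21.20 ✓; ∠(FD, DV) = 90.00° ✓; |DV| = 21.30 ✓; ∠(DV, VG) = 90.00° ✓; |VG| = 16.40 ✓; ∠(VG, GJ) = 81.10° ✗; |GJ| = 12.50 ✓.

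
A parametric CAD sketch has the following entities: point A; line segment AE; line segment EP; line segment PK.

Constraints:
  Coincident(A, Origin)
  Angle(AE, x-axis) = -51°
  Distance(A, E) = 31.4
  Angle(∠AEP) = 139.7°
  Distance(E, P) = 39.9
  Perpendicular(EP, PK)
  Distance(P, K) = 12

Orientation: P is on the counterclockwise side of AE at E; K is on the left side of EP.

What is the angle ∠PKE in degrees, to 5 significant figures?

73.261°

∠AEP = 139.7°, so EP runs at -51.0° + (180° − 139.7°) = -10.700° from the x-axis; with |EP| = 39.9, P = E + 39.9·(cos -10.700°, sin -10.700°) = (58.967, -31.810). The perpendicularity gives PK at right angles to EP; with |PK| = 12.0 on the left of EP, K = P + 12.0·(0.18567, 0.98261) = (61.195, -20.019). Then cos ∠PKE = KP·KE / (|KP||KE|), giving 73.261°.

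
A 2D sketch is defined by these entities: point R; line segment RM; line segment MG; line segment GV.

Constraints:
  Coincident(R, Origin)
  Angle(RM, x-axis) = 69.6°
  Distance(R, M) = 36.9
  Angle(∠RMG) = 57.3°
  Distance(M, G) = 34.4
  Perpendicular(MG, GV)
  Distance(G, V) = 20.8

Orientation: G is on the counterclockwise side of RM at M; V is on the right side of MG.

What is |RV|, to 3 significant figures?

53.8

∠RMG = 57.3°, so MG runs at 69.6° + (180° − 57.3°) = 192° from the x-axis; with |MG| = 34.4, G = M + 34.4·(cos 192°, sin 192°) = (-20.7, 27.3). The perpendicularity gives GV at right angles to MG; with |GV| = 20.8 on the right of MG, V = G + 20.8·(-0.213, 0.977) = (-25.2, 47.6). Then |RV| = |V − R| = 53.8.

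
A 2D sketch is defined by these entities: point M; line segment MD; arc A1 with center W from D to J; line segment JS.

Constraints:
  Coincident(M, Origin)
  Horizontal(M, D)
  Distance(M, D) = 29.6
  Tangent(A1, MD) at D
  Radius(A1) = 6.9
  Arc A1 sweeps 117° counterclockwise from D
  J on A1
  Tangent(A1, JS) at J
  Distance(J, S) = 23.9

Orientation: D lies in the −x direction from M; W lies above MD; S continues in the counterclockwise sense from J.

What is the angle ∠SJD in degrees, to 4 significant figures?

121.5°

On A1, D sits at bearing -90° from W; a 117° counterclockwise sweep puts J at bearing 27°, so J = W + 6.9·(cos 27°, sin 27°) = (-23.45, 10.03). Since A1 is tangent to JS there, WJ ⟂ JS, so JS runs along (−sin 27°, cos 27°); with |JS| = 23.9, S = (-34.30, 31.33). Then cos ∠SJD = JS·JD / (|JS||JD|), giving 121.5°.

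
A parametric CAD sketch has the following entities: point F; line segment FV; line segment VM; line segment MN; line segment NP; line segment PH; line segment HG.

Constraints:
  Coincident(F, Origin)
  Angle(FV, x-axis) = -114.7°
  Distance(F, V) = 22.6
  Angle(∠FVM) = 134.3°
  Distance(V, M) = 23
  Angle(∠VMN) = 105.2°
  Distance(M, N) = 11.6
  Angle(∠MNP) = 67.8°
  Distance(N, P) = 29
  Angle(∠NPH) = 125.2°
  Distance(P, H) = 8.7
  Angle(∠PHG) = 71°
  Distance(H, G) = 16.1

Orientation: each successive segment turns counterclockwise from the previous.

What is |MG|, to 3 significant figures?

14.2

∠NPH = 125.2° gives PH at 173° from the x-axis; with |PH| = 8.7, H = (-11.9, -14.1). ∠PHG = 71.0° gives HG at -78.2° from the x-axis; with |HG| = 16.1, G = (-8.61, -29.9). Then |MG| = |G − M| = 14.2.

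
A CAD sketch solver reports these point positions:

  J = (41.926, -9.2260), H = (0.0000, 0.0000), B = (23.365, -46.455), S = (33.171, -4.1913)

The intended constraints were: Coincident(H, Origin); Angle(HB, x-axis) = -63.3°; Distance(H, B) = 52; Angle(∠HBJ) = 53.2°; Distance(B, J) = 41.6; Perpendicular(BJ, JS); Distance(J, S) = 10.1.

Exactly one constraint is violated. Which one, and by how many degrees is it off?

Perpendicular(BJ, JS) — off by 3.40°.

H = (0.00, 0.00) ✓; HB at -63.30° ✓; |HB| = 52.00 ✓; ∠HBJ = 53.20° ✓; |BJ| = 41.60 ✓; ∠(BJ, JS) = 86.60° ✗; |JS| = 10.10 ✓.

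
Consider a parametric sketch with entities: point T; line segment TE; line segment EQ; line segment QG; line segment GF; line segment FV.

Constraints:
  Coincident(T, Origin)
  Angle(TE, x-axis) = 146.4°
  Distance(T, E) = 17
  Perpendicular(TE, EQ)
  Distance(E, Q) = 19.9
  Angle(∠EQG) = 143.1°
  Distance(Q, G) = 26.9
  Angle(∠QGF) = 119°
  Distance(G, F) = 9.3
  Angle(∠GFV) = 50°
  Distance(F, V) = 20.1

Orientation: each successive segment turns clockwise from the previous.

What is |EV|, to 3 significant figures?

28.6

T is at the origin; TE runs at 146.4° with length 17.0, so E = (-14.2, 9.41). TE ⟂ EQ, so EQ runs at 56.4°; with |EQ| = 19.9, Q = (-3.15, 26.0). ∠EQG = 143.1° gives QG at 19.5° from the x-axis; with |QG| = 26.9, G = (22.2, 35.0). ∠QGF = 119.0° gives GF at -41.5° from the x-axis; with |GF| = 9.3, F = (29.2, 28.8). ∠GFV = 50.0° gives FV at -172° from the x-axis; with |FV| = 20.1, V = (9.30, 25.8). Then |EV| = |V − E| = 28.6.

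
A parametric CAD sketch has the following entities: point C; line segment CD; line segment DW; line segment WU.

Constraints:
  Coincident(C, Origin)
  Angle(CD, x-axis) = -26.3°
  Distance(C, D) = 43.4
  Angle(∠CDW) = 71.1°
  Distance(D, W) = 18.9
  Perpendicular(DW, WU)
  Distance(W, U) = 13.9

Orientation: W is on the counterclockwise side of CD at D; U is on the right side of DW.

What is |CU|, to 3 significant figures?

55.2

∠CDW = 71.1°, so DW runs at -26.3° + (180° − 71.1°) = 82.6° from the x-axis; with |DW| = 18.9, W = D + 18.9·(cos 82.6°, sin 82.6°) = (41.3, -0.487). DW is perpendicular to WU; with |WU| = 13.9 on the right of DW, U = W + 13.9·(0.992, -0.129) = (55.1, -2.28). Then |CU| = |U − C| = 55.2.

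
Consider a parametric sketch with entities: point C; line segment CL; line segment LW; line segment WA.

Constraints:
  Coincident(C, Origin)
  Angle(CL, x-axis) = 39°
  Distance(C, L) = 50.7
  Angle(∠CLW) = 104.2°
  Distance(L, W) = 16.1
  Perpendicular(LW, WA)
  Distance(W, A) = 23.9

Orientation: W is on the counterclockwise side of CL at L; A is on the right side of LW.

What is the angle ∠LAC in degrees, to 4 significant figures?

12.63°

∠CLW = 104.2°, so LW runs at 39.0° + (180° − 104.2°) = 114.8° from the x-axis; with |LW| = 16.1, W = L + 16.1·(cos 114.8°, sin 114.8°) = (32.65, 46.52). LW is perpendicular to WA; with |WA| = 23.9 on the right of LW, A = W + 23.9·(0.9078, 0.4195) = (54.34, 56.55). Then cos ∠LAC = AL·AC / (|AL||AC|), giving 12.63°.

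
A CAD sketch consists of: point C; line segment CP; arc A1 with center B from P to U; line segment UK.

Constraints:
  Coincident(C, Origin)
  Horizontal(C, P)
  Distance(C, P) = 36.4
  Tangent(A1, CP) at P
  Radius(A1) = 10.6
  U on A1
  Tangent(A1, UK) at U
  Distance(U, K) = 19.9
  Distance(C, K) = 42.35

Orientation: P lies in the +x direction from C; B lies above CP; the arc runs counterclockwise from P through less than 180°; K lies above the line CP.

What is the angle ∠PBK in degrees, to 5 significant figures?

158.66°

C is at the origin; CP is horizontal with |CP| = 36.4 and P on the +x side, so P = (36.400, 0.0000). Tangency of A1 to CP means the radius BP is perpendicular to CP, so B = P + (0, 10.6) = (36.400, 10.600). Since BU ⟂ UK (tangency), |BK| = √(10.6² + 19.9²) = 22.547 regardless of where U sits on A1. So K lies on both circle(C, 42.35) and circle(B, 22.547); the above-CP intersection is K = (28.194, 31.601). U is the foot of the tangent from K: U = (43.300, 18.646).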